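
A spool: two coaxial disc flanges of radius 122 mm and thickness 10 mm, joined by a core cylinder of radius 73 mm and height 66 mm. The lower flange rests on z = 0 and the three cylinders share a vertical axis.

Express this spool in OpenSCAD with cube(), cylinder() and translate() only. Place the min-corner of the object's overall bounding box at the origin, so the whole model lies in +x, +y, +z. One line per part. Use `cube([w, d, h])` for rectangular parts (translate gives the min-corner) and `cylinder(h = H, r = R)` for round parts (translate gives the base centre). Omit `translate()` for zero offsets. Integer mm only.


translate([122, 122, 0]) cylinder(h = 10, r = 122);
translate([122, 122, 10]) cylinder(h = 66, r = 73);
translate([122, 122, 76]) cylinder(h = 10, r = 122);


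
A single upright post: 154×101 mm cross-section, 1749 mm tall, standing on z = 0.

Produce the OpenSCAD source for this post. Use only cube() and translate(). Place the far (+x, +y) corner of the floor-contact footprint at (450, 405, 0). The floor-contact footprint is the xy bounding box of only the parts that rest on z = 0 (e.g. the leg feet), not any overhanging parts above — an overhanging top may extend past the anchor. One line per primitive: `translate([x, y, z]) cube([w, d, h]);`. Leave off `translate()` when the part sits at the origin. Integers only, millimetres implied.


translate([296, 304, 0]) cube([154, 101, 1749]);


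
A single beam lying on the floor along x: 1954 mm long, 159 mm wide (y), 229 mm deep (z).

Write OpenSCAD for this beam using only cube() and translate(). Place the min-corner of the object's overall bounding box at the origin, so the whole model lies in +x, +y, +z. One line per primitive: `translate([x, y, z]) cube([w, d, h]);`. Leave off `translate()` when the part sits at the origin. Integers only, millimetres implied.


cube([1954, 159, 229]);


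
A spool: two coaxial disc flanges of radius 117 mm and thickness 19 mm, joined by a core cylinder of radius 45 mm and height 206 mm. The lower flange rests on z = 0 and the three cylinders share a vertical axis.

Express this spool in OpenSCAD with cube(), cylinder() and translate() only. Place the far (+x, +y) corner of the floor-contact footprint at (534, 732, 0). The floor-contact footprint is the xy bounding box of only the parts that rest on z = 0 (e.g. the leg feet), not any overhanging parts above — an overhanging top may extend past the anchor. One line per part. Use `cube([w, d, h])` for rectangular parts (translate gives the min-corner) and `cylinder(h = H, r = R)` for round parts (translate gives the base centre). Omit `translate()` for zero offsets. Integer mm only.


translate([417, 615, 0]) cylinder(h = 19, r = 117);
translate([417, 615, 19]) cylinder(h = 206, r = 45);
translate([417, 615, 225]) cylinder(h = 19, r = 117);


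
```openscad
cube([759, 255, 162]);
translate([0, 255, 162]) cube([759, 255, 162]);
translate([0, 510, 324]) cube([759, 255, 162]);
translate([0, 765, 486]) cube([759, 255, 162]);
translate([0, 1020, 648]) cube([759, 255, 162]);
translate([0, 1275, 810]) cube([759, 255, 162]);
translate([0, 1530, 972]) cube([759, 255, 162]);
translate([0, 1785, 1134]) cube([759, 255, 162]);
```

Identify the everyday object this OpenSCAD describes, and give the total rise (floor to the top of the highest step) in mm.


A staircase. The total rise is 1296 mm.

8 identical blocks, each offset up and back from the previous — a staircase. Each step is 162 mm tall and there are 8 of them, so the total rise is 8 × 162 = 1296 mm.


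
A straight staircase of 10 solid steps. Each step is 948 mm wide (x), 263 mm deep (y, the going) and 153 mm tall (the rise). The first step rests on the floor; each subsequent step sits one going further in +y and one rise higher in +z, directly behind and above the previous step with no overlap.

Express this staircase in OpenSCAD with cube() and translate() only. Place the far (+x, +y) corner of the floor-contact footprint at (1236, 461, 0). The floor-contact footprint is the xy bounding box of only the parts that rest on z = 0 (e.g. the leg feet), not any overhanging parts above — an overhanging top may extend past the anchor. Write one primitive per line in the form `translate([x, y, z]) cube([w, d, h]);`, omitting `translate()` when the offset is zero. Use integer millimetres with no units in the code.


translate([288, 198, 0]) cube([948, 263, 153]);
translate([288, 461, 153]) cube([948, 263, 153]);
translate([288, 724, 306]) cube([948, 263, 153]);
translate([288, 987, 459]) cube([948, 263, 153]);
translate([288, 1250, 612]) cube([948, 263, 153]);
translate([288, 1513, 765]) cube([948, 263, 153]);
translate([288, 1776, 918]) cube([948, 263, 153]);
translate([288, 2039, 1071]) cube([948, 263, 153]);
translate([288, 2302, 1224]) cube([948, 263, 153]);
translate([288, 2565, 1377]) cube([948, 263, 153]);


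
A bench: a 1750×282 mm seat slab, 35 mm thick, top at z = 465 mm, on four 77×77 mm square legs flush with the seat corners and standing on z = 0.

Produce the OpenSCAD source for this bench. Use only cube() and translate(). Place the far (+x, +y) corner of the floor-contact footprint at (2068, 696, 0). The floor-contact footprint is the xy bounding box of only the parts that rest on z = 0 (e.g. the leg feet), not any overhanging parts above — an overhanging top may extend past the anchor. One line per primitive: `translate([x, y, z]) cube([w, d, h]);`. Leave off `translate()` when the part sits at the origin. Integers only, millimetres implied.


translate([318, 414, 430]) cube([1750, 282, 35]);
translate([318, 414, 0]) cube([77, 77, 430]);
translate([318, 619, 0]) cube([77, 77, 430]);
translate([1991, 414, 0]) cube([77, 77, 430]);
translate([1991, 619, 0]) cube([77, 77, 430]);


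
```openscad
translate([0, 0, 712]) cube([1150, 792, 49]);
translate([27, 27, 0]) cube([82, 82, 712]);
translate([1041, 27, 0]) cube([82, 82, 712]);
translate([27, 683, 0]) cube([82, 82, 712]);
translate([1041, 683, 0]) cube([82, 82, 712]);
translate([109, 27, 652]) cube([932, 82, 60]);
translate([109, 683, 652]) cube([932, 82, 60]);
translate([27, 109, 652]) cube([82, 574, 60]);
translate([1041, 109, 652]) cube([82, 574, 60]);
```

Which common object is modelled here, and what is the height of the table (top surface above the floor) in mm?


A table. The table height is 761 mm.

A 1150×792×49 slab sits at z = 712 on four 82 mm square posts — a table. The top surface is at 712 + 49 = 761 mm.


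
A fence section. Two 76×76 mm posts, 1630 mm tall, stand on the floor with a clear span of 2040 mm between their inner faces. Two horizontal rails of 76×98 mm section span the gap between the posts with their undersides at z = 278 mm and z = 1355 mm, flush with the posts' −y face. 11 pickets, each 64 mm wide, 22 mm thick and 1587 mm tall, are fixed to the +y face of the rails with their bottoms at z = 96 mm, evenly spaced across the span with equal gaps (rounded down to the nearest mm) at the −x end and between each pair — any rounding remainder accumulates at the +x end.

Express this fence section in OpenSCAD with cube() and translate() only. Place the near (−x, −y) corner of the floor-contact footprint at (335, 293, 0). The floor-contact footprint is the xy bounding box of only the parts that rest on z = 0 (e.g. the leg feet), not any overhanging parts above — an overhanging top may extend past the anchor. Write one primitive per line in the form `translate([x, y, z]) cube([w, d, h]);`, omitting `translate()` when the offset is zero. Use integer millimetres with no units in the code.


translate([335, 293, 0]) cube([76, 76, 1630]);
translate([2451, 293, 0]) cube([76, 76, 1630]);
translate([411, 293, 278]) cube([2040, 76, 98]);
translate([411, 293, 1355]) cube([2040, 76, 98]);
translate([522, 369, 96]) cube([64, 22, 1587]);
translate([697, 369, 96]) cube([64, 22, 1587]);
translate([872, 369, 96]) cube([64, 22, 1587]);
translate([1047, 369, 96]) cube([64, 22, 1587]);
translate([1222, 369, 96]) cube([64, 22, 1587]);
translate([1397, 369, 96]) cube([64, 22, 1587]);
translate([1572, 369, 96]) cube([64, 22, 1587]);
translate([1747, 369, 96]) cube([64, 22, 1587]);
translate([1922, 369, 96]) cube([64, 22, 1587]);
translate([2097, 369, 96]) cube([64, 22, 1587]);
translate([2272, 369, 96]) cube([64, 22, 1587]);


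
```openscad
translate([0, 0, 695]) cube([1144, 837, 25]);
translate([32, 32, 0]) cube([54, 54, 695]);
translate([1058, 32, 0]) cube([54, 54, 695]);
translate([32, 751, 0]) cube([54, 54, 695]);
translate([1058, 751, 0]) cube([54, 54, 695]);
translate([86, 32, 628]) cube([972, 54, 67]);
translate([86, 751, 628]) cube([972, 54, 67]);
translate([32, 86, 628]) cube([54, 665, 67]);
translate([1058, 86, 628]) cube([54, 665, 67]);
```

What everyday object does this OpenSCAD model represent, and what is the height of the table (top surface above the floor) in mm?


A table. The table height is 720 mm.

A 1144×837×25 slab sits at z = 695 on four 54 mm square posts — a table. The top surface is at 695 + 25 = 720 mm.


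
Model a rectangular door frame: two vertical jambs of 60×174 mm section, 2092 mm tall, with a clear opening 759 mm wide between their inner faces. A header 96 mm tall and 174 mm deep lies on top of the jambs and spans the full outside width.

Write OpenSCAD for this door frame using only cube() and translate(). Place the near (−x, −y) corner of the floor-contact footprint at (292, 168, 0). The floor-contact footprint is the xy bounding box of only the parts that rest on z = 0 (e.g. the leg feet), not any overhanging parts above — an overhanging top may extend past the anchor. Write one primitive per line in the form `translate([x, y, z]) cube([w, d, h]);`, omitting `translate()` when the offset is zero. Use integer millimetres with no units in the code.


translate([292, 168, 0]) cube([60, 174, 2092]);
translate([1111, 168, 0]) cube([60, 174, 2092]);
translate([292, 168, 2092]) cube([879, 174, 96]);


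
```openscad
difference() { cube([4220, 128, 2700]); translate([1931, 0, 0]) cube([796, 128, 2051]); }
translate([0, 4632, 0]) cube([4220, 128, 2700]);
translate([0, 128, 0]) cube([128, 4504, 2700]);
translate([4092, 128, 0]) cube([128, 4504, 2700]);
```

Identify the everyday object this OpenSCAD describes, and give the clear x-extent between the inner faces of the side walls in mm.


A single room. The interior width is 3964 mm.

Four walls enclosing a rectangle with a door in the front wall — a room. Outside width 4220 minus two 128 mm walls gives 3964 mm.


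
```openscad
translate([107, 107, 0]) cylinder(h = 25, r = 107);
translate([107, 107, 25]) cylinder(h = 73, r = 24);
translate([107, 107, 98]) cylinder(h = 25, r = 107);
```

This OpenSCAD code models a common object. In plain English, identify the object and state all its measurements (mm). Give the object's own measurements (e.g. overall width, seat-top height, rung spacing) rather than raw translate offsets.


A spool: two coaxial disc flanges of radius 107 mm and thickness 25 mm, joined by a core cylinder of radius 24 mm and height 73 mm. The lower flange rests on z = 0 and the three cylinders share a vertical axis.


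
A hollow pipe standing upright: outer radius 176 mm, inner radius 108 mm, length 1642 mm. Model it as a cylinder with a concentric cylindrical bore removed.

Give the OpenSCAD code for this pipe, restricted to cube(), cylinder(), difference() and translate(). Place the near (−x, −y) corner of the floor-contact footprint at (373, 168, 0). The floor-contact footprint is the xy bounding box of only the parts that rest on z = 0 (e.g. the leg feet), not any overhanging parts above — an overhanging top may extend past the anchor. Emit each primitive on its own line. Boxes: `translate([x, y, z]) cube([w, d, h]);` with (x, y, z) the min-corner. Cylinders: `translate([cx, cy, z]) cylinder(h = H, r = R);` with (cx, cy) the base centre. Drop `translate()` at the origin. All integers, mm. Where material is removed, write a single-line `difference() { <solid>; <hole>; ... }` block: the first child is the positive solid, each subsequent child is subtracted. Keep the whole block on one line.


difference() { translate([549, 344, 0]) cylinder(h = 1642, r = 176); translate([549, 344, 0]) cylinder(h = 1642, r = 108); }


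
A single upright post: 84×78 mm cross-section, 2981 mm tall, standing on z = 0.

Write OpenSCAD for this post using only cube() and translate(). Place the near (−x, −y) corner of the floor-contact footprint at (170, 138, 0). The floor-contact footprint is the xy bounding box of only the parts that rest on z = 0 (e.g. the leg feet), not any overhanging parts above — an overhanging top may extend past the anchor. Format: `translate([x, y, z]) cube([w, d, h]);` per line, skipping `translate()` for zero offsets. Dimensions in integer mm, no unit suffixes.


translate([170, 138, 0]) cube([84, 78, 2981]);


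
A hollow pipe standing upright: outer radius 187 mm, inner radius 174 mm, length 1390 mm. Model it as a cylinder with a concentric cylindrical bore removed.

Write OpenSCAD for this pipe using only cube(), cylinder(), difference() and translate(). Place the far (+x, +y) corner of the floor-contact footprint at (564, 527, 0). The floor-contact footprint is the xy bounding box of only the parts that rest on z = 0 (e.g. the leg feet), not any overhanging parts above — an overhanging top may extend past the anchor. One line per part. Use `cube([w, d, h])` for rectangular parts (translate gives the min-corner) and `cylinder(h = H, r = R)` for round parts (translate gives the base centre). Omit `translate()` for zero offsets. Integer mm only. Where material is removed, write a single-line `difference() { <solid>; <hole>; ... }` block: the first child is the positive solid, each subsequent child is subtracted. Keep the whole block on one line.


difference() { translate([377, 340, 0]) cylinder(h = 1390, r = 187); translate([377, 340, 0]) cylinder(h = 1390, r = 174); }


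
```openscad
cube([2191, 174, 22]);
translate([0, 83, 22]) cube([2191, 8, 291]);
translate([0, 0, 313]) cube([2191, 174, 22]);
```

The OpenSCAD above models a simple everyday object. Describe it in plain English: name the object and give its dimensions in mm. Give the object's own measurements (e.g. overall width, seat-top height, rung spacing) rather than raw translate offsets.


An I-beam lying along x, 2191 mm long. Overall section height 335 mm. Two flanges 174 mm wide (y) and 22 mm thick, one on the floor and one at the top; a web 8 mm thick runs between them, centred on the flange width.


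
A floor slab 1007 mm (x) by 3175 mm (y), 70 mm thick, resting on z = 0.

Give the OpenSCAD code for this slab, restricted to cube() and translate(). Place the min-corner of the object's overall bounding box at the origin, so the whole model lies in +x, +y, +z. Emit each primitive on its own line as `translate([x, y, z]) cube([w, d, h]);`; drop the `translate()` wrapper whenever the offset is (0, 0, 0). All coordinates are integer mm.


cube([1007, 3175, 70]);


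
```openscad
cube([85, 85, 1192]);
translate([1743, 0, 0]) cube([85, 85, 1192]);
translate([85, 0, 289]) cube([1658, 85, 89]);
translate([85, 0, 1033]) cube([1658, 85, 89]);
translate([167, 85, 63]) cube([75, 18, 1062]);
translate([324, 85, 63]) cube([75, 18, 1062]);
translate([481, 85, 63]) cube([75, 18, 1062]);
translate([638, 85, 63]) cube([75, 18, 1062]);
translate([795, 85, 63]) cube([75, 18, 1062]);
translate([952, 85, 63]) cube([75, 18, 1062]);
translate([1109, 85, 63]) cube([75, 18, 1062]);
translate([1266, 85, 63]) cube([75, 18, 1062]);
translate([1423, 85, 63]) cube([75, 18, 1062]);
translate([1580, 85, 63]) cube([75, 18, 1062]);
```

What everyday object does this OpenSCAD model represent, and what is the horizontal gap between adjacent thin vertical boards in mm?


A fence section. The picket gap is 82 mm.

Two posts, two rails, 10 pickets — a fence section. Span 1658 mm holds 10 pickets of 75 mm with 11 equal gaps: ⌊(1658 − 10·75) / 11⌋ = 82 mm.


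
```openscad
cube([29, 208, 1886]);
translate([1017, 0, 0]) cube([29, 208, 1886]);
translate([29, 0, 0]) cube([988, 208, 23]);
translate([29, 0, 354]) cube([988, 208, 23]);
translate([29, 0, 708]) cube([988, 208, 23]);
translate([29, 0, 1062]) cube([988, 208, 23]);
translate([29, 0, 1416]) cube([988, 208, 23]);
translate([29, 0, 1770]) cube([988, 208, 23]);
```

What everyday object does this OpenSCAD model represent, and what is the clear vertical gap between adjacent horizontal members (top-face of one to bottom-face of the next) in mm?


A bookshelf. The clear shelf gap is 331 mm.

Two tall side panels with 6 horizontal boards between them — a bookshelf. The first two shelf undersides are at z = 0 and z = 354; with shelf thickness 23, the clear gap is 354 − 0 − 23 = 331 mm.


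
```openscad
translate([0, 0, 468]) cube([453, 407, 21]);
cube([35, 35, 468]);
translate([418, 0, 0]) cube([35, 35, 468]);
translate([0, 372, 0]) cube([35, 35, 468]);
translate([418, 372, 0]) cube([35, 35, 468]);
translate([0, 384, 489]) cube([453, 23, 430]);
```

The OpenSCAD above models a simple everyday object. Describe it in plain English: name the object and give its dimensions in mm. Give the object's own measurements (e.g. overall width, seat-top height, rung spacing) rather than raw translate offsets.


A chair. The seat is a 453×407×21 mm slab with its top at z = 489 mm, on four 35×35 mm corner legs (flush with the seat edges, standing on z = 0). A flat backrest 23 mm thick, 430 mm tall, spans the full seat width and rises from the seat top along its +y edge, rear face flush with the rear of the seat.


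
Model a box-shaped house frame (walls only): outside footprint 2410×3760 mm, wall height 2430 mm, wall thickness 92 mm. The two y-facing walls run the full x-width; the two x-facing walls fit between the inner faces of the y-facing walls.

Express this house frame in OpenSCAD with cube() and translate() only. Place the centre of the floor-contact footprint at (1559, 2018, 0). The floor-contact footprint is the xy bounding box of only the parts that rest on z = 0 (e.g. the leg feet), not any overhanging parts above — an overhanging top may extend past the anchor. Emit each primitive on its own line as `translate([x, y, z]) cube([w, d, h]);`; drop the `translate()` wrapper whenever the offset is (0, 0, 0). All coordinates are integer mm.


translate([354, 138, 0]) cube([2410, 92, 2430]);
translate([354, 3806, 0]) cube([2410, 92, 2430]);
translate([354, 230, 0]) cube([92, 3576, 2430]);
translate([2672, 230, 0]) cube([92, 3576, 2430]);


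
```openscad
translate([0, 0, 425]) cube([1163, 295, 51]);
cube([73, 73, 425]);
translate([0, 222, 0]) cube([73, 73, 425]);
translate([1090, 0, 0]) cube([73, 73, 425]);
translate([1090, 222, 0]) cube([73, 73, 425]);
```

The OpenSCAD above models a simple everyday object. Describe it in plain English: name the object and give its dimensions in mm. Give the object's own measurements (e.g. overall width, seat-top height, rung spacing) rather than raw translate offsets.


A bench: a 1163×295 mm seat slab, 51 mm thick, top at z = 476 mm, on four 73×73 mm square legs flush with the seat corners and standing on z = 0.


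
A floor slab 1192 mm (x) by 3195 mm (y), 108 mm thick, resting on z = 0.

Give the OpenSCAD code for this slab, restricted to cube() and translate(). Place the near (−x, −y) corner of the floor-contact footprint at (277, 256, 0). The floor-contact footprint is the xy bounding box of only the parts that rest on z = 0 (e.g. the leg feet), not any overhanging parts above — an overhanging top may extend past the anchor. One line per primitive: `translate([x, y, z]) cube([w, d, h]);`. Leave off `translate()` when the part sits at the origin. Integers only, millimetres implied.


translate([277, 256, 0]) cube([1192, 3195, 108]);


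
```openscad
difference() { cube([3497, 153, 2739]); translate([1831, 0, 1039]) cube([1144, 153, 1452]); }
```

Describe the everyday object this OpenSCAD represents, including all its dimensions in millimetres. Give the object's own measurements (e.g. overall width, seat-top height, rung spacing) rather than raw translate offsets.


A wall 3497 mm long (x), 153 mm thick (y), 2739 mm tall, with a rectangular window opening cut through it. The opening is 1144 mm wide and 1452 mm tall; its sill is at z = 1039 mm and its near (−x) edge is 1831 mm from the wall's −x end. The opening passes through the full wall thickness.


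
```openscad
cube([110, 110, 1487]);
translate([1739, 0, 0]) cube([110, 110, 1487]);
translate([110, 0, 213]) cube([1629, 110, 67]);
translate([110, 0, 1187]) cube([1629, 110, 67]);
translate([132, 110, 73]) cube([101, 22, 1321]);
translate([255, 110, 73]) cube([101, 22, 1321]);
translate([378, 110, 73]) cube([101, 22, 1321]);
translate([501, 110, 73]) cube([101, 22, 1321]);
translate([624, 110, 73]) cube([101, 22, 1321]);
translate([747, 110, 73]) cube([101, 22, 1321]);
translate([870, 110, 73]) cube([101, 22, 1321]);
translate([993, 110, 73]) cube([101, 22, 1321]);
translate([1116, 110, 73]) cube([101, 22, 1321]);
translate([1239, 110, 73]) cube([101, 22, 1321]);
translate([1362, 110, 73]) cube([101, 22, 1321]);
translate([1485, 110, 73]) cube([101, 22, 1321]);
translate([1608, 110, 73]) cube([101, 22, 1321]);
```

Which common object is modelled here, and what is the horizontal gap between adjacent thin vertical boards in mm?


A fence section. The picket gap is 22 mm.

Two posts, two rails, 13 pickets — a fence section. Span 1629 mm holds 13 pickets of 101 mm with 14 equal gaps: ⌊(1629 − 13·101) / 14⌋ = 22 mm.


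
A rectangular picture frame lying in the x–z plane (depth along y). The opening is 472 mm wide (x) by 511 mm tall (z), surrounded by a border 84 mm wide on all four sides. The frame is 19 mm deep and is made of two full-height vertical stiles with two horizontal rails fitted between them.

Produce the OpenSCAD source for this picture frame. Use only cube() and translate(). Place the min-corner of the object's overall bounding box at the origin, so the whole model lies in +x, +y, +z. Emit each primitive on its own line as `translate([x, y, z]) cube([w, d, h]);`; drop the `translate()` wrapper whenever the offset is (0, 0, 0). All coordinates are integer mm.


cube([84, 19, 679]);
translate([556, 0, 0]) cube([84, 19, 679]);
translate([84, 0, 0]) cube([472, 19, 84]);
translate([84, 0, 595]) cube([472, 19, 84]);


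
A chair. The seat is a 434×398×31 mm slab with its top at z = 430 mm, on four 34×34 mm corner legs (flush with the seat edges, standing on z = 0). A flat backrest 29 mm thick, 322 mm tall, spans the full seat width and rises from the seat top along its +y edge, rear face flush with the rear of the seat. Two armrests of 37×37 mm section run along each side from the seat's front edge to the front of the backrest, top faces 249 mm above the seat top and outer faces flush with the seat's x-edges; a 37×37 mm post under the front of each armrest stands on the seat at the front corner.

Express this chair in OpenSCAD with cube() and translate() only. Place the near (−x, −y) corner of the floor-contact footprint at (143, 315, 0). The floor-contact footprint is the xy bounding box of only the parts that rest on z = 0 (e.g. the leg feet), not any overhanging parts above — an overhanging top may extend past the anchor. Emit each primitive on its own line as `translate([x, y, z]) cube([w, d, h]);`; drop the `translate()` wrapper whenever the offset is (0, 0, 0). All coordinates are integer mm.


translate([143, 315, 399]) cube([434, 398, 31]);
translate([143, 315, 0]) cube([34, 34, 399]);
translate([543, 315, 0]) cube([34, 34, 399]);
translate([143, 679, 0]) cube([34, 34, 399]);
translate([543, 679, 0]) cube([34, 34, 399]);
translate([143, 684, 430]) cube([434, 29, 322]);
translate([143, 315, 642]) cube([37, 369, 37]);
translate([540, 315, 642]) cube([37, 369, 37]);
translate([143, 315, 430]) cube([37, 37, 212]);
translate([540, 315, 430]) cube([37, 37, 212]);


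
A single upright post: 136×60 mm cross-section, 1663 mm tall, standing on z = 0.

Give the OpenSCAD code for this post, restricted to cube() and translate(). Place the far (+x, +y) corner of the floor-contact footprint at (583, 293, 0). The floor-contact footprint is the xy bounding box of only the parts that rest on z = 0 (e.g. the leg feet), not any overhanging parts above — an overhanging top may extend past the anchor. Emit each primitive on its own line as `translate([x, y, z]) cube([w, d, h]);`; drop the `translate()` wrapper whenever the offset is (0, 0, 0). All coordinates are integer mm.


translate([447, 233, 0]) cube([136, 60, 1663]);


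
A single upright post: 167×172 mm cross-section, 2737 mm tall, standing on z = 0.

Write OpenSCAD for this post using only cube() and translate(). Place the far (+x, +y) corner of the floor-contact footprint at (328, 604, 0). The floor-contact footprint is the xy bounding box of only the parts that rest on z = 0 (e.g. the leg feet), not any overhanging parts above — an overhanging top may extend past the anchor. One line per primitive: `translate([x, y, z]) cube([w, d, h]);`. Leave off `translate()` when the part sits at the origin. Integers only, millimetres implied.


translate([161, 432, 0]) cube([167, 172, 2737]);


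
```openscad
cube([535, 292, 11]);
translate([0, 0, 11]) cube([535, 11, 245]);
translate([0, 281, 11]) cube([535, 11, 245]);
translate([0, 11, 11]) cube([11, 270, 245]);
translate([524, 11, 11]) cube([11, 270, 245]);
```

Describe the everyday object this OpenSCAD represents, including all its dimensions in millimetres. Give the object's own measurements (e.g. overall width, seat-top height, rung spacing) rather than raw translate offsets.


An open-topped rectangular box: outside dimensions 535×292×256 mm, with a uniform wall and base thickness of 11 mm. The base is a full 535×292 slab on the floor; four walls sit on top of the base. The front and back walls (the −y and +y sides) span the full width; the two side walls fit between them.


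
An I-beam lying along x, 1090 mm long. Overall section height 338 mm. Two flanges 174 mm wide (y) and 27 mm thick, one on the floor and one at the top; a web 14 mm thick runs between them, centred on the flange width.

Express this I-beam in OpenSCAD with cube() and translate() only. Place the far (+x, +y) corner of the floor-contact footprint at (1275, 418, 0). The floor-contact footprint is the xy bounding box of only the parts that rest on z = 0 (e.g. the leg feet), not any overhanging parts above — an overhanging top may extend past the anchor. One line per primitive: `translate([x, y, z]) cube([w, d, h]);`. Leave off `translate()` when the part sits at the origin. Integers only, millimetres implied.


translate([185, 244, 0]) cube([1090, 174, 27]);
translate([185, 324, 27]) cube([1090, 14, 284]);
translate([185, 244, 311]) cube([1090, 174, 27]);


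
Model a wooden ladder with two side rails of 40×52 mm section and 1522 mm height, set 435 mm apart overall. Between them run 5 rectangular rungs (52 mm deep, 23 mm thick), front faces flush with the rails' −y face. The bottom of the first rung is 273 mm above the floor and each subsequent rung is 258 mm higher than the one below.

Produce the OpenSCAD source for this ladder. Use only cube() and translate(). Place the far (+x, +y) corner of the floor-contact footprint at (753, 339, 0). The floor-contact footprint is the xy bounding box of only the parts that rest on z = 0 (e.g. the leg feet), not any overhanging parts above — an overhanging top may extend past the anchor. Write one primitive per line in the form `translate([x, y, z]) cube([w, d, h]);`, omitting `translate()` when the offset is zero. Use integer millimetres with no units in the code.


translate([318, 287, 0]) cube([40, 52, 1522]);
translate([713, 287, 0]) cube([40, 52, 1522]);
translate([358, 287, 273]) cube([355, 52, 23]);
translate([358, 287, 531]) cube([355, 52, 23]);
translate([358, 287, 789]) cube([355, 52, 23]);
translate([358, 287, 1047]) cube([355, 52, 23]);
translate([358, 287, 1305]) cube([355, 52, 23]);


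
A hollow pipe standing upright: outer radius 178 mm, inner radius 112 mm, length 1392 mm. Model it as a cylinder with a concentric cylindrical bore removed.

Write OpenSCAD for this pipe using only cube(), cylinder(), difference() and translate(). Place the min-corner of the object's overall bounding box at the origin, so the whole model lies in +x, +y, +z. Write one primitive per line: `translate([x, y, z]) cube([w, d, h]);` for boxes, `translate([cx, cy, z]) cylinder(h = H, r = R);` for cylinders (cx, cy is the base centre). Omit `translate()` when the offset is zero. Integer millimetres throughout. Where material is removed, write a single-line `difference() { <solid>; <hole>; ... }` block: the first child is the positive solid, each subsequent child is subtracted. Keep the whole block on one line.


difference() { translate([178, 178, 0]) cylinder(h = 1392, r = 178); translate([178, 178, 0]) cylinder(h = 1392, r = 112); }


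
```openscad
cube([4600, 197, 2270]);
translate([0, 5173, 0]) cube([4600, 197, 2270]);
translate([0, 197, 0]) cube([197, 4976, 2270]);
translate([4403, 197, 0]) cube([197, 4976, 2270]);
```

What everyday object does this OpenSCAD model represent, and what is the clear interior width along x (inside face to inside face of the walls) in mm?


A house (or room) frame. The interior width is 4206 mm.

Four 2270 mm walls enclosing a rectangle with no floor or roof — a room or house frame. Outside width is 4600 mm and wall thickness is 197 mm, so the interior width is 4600 − 2 × 197 = 4206 mm.


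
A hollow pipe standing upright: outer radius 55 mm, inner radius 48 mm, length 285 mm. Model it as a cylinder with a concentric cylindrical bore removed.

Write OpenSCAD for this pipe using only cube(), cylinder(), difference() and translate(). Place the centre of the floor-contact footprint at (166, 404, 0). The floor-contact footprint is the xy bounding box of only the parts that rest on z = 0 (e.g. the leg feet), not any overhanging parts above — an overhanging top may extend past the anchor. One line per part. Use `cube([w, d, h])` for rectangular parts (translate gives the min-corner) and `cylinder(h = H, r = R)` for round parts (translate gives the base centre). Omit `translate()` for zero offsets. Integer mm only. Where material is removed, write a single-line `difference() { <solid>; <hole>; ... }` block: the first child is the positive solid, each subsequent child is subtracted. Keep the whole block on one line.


difference() { translate([166, 404, 0]) cylinder(h = 285, r = 55); translate([166, 404, 0]) cylinder(h = 285, r = 48); }


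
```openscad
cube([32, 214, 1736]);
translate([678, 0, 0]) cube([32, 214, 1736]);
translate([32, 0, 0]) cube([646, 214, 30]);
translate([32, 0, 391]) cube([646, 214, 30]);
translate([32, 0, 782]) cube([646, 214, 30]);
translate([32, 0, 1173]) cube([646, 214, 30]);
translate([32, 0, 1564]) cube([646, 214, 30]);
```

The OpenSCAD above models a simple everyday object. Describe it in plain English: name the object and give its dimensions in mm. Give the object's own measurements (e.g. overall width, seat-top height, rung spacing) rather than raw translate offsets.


An open bookshelf. Two side panels, each 32 mm thick, 214 mm deep and 1736 mm tall, stand 710 mm apart (outside-to-outside). Between them sit 5 shelves, each 30 mm thick and 214 mm deep, spanning the full gap between the sides. The bottom shelf rests on the floor (its underside at z = 0) and the clear gap between one shelf's top and the next shelf's underside is 361 mm.


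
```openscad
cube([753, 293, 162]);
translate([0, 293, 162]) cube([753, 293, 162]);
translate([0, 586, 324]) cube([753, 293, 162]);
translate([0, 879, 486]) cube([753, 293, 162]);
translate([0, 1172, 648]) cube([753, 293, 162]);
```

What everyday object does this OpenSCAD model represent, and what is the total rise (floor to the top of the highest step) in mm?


A staircase. The total rise is 810 mm.

5 identical blocks, each offset up and back from the previous — a staircase. Each step is 162 mm tall and there are 5 of them, so the total rise is 5 × 162 = 810 mm.


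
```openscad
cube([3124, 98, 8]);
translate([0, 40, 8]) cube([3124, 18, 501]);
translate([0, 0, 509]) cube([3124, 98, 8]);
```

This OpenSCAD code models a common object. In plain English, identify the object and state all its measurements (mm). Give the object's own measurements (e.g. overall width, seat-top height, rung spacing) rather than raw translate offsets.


An I-beam lying along x, 3124 mm long. Overall section height 517 mm. Two flanges 98 mm wide (y) and 8 mm thick, one on the floor and one at the top; a web 18 mm thick runs between them, centred on the flange width.


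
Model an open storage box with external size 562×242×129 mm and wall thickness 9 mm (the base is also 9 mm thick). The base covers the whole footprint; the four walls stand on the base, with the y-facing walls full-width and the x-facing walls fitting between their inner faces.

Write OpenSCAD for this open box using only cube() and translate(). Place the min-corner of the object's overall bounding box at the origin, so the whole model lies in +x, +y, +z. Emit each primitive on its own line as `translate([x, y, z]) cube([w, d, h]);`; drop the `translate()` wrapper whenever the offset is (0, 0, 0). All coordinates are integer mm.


cube([562, 242, 9]);
translate([0, 0, 9]) cube([562, 9, 120]);
translate([0, 233, 9]) cube([562, 9, 120]);
translate([0, 9, 9]) cube([9, 224, 120]);
translate([553, 9, 9]) cube([9, 224, 120]);


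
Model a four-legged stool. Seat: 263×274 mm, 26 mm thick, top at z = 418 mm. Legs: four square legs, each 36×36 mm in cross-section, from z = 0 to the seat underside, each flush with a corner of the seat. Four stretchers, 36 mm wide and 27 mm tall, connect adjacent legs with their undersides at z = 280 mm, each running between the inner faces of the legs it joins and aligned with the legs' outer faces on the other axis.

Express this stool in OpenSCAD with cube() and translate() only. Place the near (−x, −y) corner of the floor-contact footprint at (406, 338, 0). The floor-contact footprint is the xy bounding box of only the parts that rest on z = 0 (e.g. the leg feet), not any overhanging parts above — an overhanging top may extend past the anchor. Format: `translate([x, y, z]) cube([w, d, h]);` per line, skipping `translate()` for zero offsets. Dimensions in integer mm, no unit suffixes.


translate([406, 338, 392]) cube([263, 274, 26]);
translate([406, 338, 0]) cube([36, 36, 392]);
translate([633, 338, 0]) cube([36, 36, 392]);
translate([406, 576, 0]) cube([36, 36, 392]);
translate([633, 576, 0]) cube([36, 36, 392]);
translate([442, 338, 280]) cube([191, 36, 27]);
translate([442, 576, 280]) cube([191, 36, 27]);
translate([406, 374, 280]) cube([36, 202, 27]);
translate([633, 374, 280]) cube([36, 202, 27]);


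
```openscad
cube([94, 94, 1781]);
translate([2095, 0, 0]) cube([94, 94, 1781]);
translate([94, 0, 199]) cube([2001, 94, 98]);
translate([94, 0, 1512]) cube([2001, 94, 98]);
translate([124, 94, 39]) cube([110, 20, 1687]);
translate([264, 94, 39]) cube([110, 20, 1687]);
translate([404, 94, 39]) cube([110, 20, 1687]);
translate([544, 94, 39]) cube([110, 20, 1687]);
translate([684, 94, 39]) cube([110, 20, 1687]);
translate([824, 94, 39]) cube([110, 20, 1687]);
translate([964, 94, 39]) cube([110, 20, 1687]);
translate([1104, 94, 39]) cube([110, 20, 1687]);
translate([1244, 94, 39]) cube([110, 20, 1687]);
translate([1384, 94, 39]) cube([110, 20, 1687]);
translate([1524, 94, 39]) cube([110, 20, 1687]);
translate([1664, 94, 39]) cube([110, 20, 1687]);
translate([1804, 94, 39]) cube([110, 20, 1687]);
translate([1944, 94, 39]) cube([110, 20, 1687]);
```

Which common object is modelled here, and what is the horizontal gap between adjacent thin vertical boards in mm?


A fence section. The picket gap is 30 mm.

Two posts, two rails, 14 pickets — a fence section. Span 2001 mm holds 14 pickets of 110 mm with 15 equal gaps: ⌊(2001 − 14·110) / 15⌋ = 30 mm.


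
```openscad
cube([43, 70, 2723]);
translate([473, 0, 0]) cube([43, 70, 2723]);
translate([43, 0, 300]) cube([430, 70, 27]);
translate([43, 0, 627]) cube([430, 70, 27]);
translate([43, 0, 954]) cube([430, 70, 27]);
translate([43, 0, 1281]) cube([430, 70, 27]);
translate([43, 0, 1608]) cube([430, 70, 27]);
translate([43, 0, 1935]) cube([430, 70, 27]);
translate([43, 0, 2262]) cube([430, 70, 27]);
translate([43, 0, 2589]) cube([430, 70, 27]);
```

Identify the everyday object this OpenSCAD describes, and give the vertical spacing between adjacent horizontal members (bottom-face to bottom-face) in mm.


A ladder. The rung spacing is 327 mm.

Two tall 43×70 posts with 8 short bars between them — a ladder. Adjacent rungs sit at z = 300 and z = 627, so the spacing is 627 − 300 = 327 mm.


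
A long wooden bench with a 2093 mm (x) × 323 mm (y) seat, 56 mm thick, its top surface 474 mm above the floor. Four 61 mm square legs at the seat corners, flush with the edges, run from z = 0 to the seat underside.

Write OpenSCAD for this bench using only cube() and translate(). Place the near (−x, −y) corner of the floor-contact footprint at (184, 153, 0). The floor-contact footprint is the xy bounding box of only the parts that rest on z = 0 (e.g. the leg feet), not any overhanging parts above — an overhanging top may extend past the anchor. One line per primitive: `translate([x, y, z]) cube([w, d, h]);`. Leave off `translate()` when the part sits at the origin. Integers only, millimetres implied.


translate([184, 153, 418]) cube([2093, 323, 56]);
translate([184, 153, 0]) cube([61, 61, 418]);
translate([184, 415, 0]) cube([61, 61, 418]);
translate([2216, 153, 0]) cube([61, 61, 418]);
translate([2216, 415, 0]) cube([61, 61, 418]);


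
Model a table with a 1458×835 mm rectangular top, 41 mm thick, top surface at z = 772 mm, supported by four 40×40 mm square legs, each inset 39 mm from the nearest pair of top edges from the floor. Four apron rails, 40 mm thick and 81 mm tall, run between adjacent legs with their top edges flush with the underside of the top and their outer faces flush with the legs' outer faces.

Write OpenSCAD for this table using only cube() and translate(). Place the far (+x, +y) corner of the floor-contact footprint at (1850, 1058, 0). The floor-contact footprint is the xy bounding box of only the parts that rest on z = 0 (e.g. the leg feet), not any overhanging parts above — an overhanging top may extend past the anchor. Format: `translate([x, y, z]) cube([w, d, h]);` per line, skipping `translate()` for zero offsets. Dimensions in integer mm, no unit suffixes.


// leg_h = 772 - 41 = 731
// apron z = 731 - 81 = 650
translate([431, 262, 731]) cube([1458, 835, 41]);
translate([470, 301, 0]) cube([40, 40, 731]);
translate([1810, 301, 0]) cube([40, 40, 731]);
translate([470, 1018, 0]) cube([40, 40, 731]);
translate([1810, 1018, 0]) cube([40, 40, 731]);
translate([510, 301, 650]) cube([1300, 40, 81]);
translate([510, 1018, 650]) cube([1300, 40, 81]);
translate([470, 341, 650]) cube([40, 677, 81]);
translate([1810, 341, 650]) cube([40, 677, 81]);


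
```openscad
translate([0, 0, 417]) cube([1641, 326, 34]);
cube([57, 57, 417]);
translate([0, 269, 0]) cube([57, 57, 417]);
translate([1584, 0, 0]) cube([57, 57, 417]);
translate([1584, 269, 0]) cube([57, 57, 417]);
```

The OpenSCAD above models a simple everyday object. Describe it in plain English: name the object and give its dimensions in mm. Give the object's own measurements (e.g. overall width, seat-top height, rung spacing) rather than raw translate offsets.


A bench: a 1641×326 mm seat slab, 34 mm thick, top at z = 451 mm, on four 57×57 mm square legs flush with the seat corners and standing on z = 0.


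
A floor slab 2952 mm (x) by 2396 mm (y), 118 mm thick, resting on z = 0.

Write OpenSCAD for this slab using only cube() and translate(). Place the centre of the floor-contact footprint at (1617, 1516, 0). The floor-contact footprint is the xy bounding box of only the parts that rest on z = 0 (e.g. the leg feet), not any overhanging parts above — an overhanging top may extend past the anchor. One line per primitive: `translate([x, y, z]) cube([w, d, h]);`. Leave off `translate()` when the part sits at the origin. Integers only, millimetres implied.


translate([141, 318, 0]) cube([2952, 2396, 118]);
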